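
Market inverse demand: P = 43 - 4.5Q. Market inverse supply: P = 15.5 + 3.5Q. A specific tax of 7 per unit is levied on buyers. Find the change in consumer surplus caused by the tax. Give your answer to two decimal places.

-11.81

Without the tax, 43 - 4.5Q = 15.5 + 3.5Q so Q* = 3.4375 and P* = 27.5312.
A tax on buyers shifts demand down by 7: (43 - 7) - 4.5Q = 15.5 + 3.5Q, so Q_t = 2.5625. Buyers pay P_b = 31.4688; sellers receive P_s = P_b - 7 = 24.4688.
Consumers lose the trapezoid between P* and P_b out to Q_t plus the triangle from Q_t to Q*: change in CS = 14.7744 - 26.5869 = -11.8125.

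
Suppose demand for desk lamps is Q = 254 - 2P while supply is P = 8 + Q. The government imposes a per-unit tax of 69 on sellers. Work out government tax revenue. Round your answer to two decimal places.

Rewriting demand in inverse form: P = 127 - 0.5Q.
Without the tax, 127 - 0.5Q = 8 + Q so Q* = 79.3333 and P* = 87.3333.
With the tax, sellers need 69 more per unit: 127 - 0.5Q = 8 + Q + 69, so Q_t = 33.3333. Buyers pay P_b = 110.3333; sellers receive P_s = P_b - 69 = 41.3333.
Tax revenue = t x Q_t = 69 x 33.3333 = 2300.

2300.00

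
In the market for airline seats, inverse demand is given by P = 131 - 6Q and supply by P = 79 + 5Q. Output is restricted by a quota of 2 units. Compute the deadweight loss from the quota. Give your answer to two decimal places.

Without the quota, 131 - 6Q = 79 + 5Q gives Q* = 4.7273.
At Q = 2 the demand price is 131 - 6(2) = 119 and the supply price is 79 + 5(2) = 89.
DWL = (1/2)(gap between curves at 2) x (Q* - 2) = (1/2)(30)(2.7273) = 40.9091.

40.91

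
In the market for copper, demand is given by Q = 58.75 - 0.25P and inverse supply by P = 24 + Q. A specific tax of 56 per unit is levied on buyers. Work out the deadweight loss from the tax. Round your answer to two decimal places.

313.60

Rewriting demand in inverse form: P = 235 - 4Q.
Pre-tax equilibrium: 235 - 4Q = 24 + Q gives Q* = 42.2, P* = 66.2.
With the tax, buyers' net willingness to pay falls by 56: (235 - 56) - 4Q = 24 + Q, so Q_t = 31. Buyers pay P_b = 111; sellers receive P_s = P_b - 56 = 55.
The welfare triangle lost has base Q* - Q_t = 11.2 and height t = 56, so DWL = (1/2)(11.2)(56) = 313.6.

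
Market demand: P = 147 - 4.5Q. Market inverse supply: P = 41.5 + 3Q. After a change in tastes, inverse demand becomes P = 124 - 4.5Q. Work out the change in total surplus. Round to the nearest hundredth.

-288.27

Initial equilibrium: Q_0 = 14.0667, P_0 = 83.7; CS_0 = (1/2)(14.0667)(63.3) = 445.21, PS_0 = (1/2)(14.0667)(42.2) = 296.8067.
New equilibrium: 124 - 4.5Q = 41.5 + 3Q gives Q_1 = 11, P_1 = 74.5; CS_1 = 272.25, PS_1 = 181.5.
Change in total surplus = (272.25 + 181.5) - (445.21 + 296.8067) = -288.2667.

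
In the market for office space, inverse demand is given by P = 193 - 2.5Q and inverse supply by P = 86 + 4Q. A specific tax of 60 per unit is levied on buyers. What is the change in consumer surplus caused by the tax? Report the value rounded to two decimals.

Without the tax, 193 - 2.5Q = 86 + 4Q so Q* = 16.4615 and P* = 151.8462.
A tax on buyers shifts demand down by 60: (193 - 60) - 2.5Q = 86 + 4Q, so Q_t = 7.2308. Buyers pay P_b = 174.9231; sellers receive P_s = P_b - 60 = 114.9231.
CS falls from (1/2)(16.4615)(41.1538) = 338.7278 to (1/2)(7.2308)(18.0769) = 65.355, a change of -273.3728.

-273.37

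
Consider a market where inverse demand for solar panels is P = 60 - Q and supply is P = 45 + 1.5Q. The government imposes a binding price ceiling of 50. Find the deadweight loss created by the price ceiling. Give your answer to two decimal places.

8.89

Free-market equilibrium: 60 - Q = 45 + 1.5Q gives Q* = 6, P* = 54.
At P = 50, sellers supply (50 - 45)/1.5 = 3.3333 while buyers want more, so the quantity traded is 3.3333 at price 50.
The lost-trades triangle has base Q* - 3.3333 = 2.6667 and height equal to the gap between the curves at Q = 3.3333, which is 56.6667 - 50 = 6.6667. DWL = (1/2)(2.6667)(6.6667) = 8.8889.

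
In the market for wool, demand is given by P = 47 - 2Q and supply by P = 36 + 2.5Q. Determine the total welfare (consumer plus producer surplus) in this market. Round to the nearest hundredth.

Set 47 - 2Q = 36 + 2.5Q, which gives 11 = 4.5Q, so Q* = 2.4444 and P* = 47 - 2(2.4444) = 42.1111.
Total surplus is the full triangle between the curves from 0 to Q*: (1/2)(2.4444)(47 - 36) = 13.4444.

13.44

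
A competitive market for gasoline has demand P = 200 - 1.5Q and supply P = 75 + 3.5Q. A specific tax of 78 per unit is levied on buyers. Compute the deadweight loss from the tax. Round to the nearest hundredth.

Without the tax, 200 - 1.5Q = 75 + 3.5Q so Q* = 25 and P* = 162.5.
With the tax, buyers' net willingness to pay falls by 78: (200 - 78) - 1.5Q = 75 + 3.5Q, so Q_t = 9.4. Buyers pay P_b = 185.9; sellers receive P_s = P_b - 78 = 107.9.
The welfare triangle lost has base Q* - Q_t = 15.6 and height t = 78, so DWL = (1/2)(15.6)(78) = 608.4.

608.40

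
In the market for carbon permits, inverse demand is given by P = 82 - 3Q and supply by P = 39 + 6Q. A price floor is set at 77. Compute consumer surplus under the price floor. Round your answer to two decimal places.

4.17

Free-market equilibrium: 82 - 3Q = 39 + 6Q gives Q* = 4.7778, P* = 67.6667.
At P = 77, buyers demand (82 - 77)/3 = 1.6667 while sellers would supply more, so the quantity traded is 1.6667 at price 77.
CS is the triangle under demand above 77: (1/2)(1.6667)(82 - 77) = 4.1667.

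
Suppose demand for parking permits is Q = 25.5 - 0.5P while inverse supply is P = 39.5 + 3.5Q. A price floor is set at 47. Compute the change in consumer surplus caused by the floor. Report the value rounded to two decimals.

Rewriting demand in inverse form: P = 51 - 2Q.
Free-market equilibrium: 51 - 2Q = 39.5 + 3.5Q gives Q* = 2.0909, P* = 46.8182.
At the floor price 47, quantity demanded is (51 - 47)/2 = 2; demand is the short side, so Q = 2 trades at P = 47.
CS goes from (1/2)(2.0909)(4.1818) = 4.3719 to 4 (computed as (51 - 47)(2) - (1/2)(2)(2)^2), a change of -0.3719.

-0.37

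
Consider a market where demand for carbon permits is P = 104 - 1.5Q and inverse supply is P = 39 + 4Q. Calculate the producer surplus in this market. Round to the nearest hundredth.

Equilibrium: 104 - 1.5Q = 39 + 4Q, so Q* = 11.8182 and P* = 86.2727.
PS is the area between P* and the supply curve from 0 to Q*: (1/2)(11.8182)(47.2727) = 279.3388.

279.34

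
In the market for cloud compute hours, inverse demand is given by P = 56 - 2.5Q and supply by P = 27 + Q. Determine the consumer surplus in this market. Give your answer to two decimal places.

85.82

Equilibrium: 56 - 2.5Q = 27 + Q, so Q* = 8.2857 and P* = 35.2857.
CS is the area between the demand curve and P* from 0 to Q*: (1/2)(8.2857)(20.7143) = 85.8163.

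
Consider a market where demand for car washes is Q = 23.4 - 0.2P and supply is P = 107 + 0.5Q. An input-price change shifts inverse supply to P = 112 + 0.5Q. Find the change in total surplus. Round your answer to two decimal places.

Rewriting demand in inverse form: P = 117 - 5Q.
Initial equilibrium: Q_0 = 1.8182, P_0 = 107.9091; CS_0 = (1/2)(1.8182)(9.0909) = 8.2645, PS_0 = (1/2)(1.8182)(0.9091) = 0.8264.
New equilibrium: 117 - 5Q = 112 + 0.5Q gives Q_1 = 0.9091, P_1 = 112.4545; CS_1 = 2.0661, PS_1 = 0.2066.
Change in total surplus = (2.0661 + 0.2066) - (8.2645 + 0.8264) = -6.8182.

-6.82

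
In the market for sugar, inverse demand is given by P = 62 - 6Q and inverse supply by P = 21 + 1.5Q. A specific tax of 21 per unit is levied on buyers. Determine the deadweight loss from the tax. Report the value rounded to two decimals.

29.40

Without the tax, 62 - 6Q = 21 + 1.5Q so Q* = 5.4667 and P* = 29.2.
A tax on buyers shifts demand down by 21: (62 - 21) - 6Q = 21 + 1.5Q, so Q_t = 2.6667. Buyers pay P_b = 46; sellers receive P_s = P_b - 21 = 25.
The welfare triangle lost has base Q* - Q_t = 2.8 and height t = 21, so DWL = (1/2)(2.8)(21) = 29.4.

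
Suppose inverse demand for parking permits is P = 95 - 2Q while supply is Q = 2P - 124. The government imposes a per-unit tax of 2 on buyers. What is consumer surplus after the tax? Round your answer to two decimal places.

153.76

Rewriting supply in inverse form: P = 62 + 0.5Q.
Without the tax, 95 - 2Q = 62 + 0.5Q so Q* = 13.2 and P* = 68.6.
A tax on buyers shifts demand down by 2: (95 - 2) - 2Q = 62 + 0.5Q, so Q_t = 12.4. Buyers pay P_b = 70.2; sellers receive P_s = P_b - 2 = 68.2.
CS = (1/2)(Q_t)(95 - P_b) = (1/2)(12.4)(24.8) = 153.76.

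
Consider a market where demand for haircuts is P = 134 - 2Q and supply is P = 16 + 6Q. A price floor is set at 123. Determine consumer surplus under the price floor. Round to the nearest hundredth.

Without the control, 134 - 2Q = 16 + 6Q so Q* = 14.75 and P* = 104.5.
At P = 123, buyers demand (134 - 123)/2 = 5.5 while sellers would supply more, so the quantity traded is 5.5 at price 123.
CS is the triangle under demand above 123: (1/2)(5.5)(134 - 123) = 30.25.

30.25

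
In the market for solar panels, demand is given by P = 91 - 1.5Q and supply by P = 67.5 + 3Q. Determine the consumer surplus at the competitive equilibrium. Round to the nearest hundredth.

Setting demand equal to supply, 23.5 = 4.5Q, so Q* = 5.2222 and P* = 83.1667.
Consumer surplus is the triangle under demand above P*: (1/2)(5.2222)(91 - 83.1667) = (1/2)(5.2222)(7.8333) = 20.4537.

20.45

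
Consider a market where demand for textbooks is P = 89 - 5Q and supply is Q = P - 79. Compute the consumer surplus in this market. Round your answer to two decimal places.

Rewriting supply in inverse form: P = 79 + Q.
Set 89 - 5Q = 79 + Q, which gives 10 = 6Q, so Q* = 1.6667 and P* = 89 - 5(1.6667) = 80.6667.
Consumer surplus is the triangle under demand above P*: (1/2)(1.6667)(89 - 80.6667) = (1/2)(1.6667)(8.3333) = 6.9444.

6.94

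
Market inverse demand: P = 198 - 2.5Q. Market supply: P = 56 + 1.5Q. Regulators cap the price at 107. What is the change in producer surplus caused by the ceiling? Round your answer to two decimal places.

-78.19

Without the control, 198 - 2.5Q = 56 + 1.5Q so Q* = 35.5 and P* = 109.25.
At the ceiling price 107, quantity supplied is (107 - 56)/1.5 = 34; supply is the short side, so Q = 34 trades at P = 107.
PS goes from (1/2)(35.5)(53.25) = 945.1875 to 867 (computed as (107 - 56)(34) - (1/2)(1.5)(34)^2), a change of -78.1875.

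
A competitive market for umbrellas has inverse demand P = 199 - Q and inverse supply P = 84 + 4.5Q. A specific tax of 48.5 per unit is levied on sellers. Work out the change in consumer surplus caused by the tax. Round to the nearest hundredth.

-145.50

Pre-tax equilibrium: 199 - Q = 84 + 4.5Q gives Q* = 20.9091, P* = 178.0909.
A tax on sellers shifts supply up by 48.5: 199 - Q = 84 + 4.5Q + 48.5, so Q_t = 12.0909. Buyers pay P_b = 186.9091; sellers receive P_s = P_b - 48.5 = 138.4091.
Consumers lose the trapezoid between P* and P_b out to Q_t plus the triangle from Q_t to Q*: change in CS = 73.095 - 218.595 = -145.5.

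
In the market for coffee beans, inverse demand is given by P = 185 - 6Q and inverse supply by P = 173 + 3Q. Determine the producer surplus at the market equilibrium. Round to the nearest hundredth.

Set 185 - 6Q = 173 + 3Q, which gives 12 = 9Q, so Q* = 1.3333 and P* = 185 - 6(1.3333) = 177.
PS is the area between P* and the supply curve from 0 to Q*: (1/2)(1.3333)(4) = 2.6667.

2.67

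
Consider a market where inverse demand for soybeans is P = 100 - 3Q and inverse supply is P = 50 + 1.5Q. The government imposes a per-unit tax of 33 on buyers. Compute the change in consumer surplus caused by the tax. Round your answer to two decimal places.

Without the tax, 100 - 3Q = 50 + 1.5Q so Q* = 11.1111 and P* = 66.6667.
With the tax, buyers' net willingness to pay falls by 33: (100 - 33) - 3Q = 50 + 1.5Q, so Q_t = 3.7778. Buyers pay P_b = 88.6667; sellers receive P_s = P_b - 33 = 55.6667.
CS falls from (1/2)(11.1111)(33.3333) = 185.1852 to (1/2)(3.7778)(11.3333) = 21.4074, a change of -163.7778.

-163.78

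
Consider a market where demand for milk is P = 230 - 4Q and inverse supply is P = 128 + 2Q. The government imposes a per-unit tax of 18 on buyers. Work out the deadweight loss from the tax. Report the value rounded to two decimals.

Without the tax, 230 - 4Q = 128 + 2Q so Q* = 17 and P* = 162.
With the tax, buyers' net willingness to pay falls by 18: (230 - 18) - 4Q = 128 + 2Q, so Q_t = 14. Buyers pay P_b = 174; sellers receive P_s = P_b - 18 = 156.
Deadweight loss is the triangle between the curves from Q_t to Q*: (1/2)(17 - 14)(18) = 27.

27.00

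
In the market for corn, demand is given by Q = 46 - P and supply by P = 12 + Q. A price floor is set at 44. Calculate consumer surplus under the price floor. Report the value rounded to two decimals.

2.00

Rewriting demand in inverse form: P = 46 - Q.
Free-market equilibrium: 46 - Q = 12 + Q gives Q* = 17, P* = 29.
At P = 44, buyers demand (46 - 44)/1 = 2 while sellers would supply more, so the quantity traded is 2 at price 44.
CS is the triangle under demand above 44: (1/2)(2)(46 - 44) = 2.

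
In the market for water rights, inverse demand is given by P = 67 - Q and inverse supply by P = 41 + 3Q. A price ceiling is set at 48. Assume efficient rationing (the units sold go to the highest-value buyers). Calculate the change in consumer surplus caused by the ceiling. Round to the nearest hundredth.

Free-market equilibrium: 67 - Q = 41 + 3Q gives Q* = 6.5, P* = 60.5.
At P = 48, sellers supply (48 - 41)/3 = 2.3333 while buyers want more, so the quantity traded is 2.3333 at price 48.
CS goes from (1/2)(6.5)(6.5) = 21.125 to 41.6111 (computed as (67 - 48)(2.3333) - (1/2)(1)(2.3333)^2), a change of 20.4861.

20.49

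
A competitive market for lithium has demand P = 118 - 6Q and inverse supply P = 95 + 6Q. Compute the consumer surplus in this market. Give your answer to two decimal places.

Setting demand equal to supply, 23 = 12Q, so Q* = 1.9167 and P* = 106.5.
The demand choke price is 118, so CS = (1/2)(Q*)(118 - P*) = (1/2)(1.9167)(11.5) = 11.0208.

11.02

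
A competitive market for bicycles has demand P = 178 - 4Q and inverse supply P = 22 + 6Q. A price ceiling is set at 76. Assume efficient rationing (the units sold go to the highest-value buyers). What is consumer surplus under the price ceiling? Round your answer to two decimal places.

Free-market equilibrium: 178 - 4Q = 22 + 6Q gives Q* = 15.6, P* = 115.6.
At P = 76, sellers supply (76 - 22)/6 = 9 while buyers want more, so the quantity traded is 9 at price 76.
The demand price at Q = 9 is 142. CS is the trapezoid between demand and 76 over [0, 9]: (1/2)[(178 - 76) + (142 - 76)](9) = 756.

756.00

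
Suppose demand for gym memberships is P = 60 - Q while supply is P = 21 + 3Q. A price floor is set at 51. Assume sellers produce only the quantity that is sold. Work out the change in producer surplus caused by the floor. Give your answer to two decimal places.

5.91

Without the control, 60 - Q = 21 + 3Q so Q* = 9.75 and P* = 50.25.
At the floor price 51, quantity demanded is (60 - 51)/1 = 9; demand is the short side, so Q = 9 trades at P = 51.
PS goes from (1/2)(9.75)(29.25) = 142.5938 to 148.5 (computed as (51 - 21)(9) - (1/2)(3)(9)^2), a change of 5.9062.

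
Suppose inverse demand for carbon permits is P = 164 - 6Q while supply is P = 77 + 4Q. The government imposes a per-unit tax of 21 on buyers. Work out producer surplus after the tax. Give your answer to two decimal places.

87.12

Without the tax, 164 - 6Q = 77 + 4Q so Q* = 8.7 and P* = 111.8.
With the tax, buyers' net willingness to pay falls by 21: (164 - 21) - 6Q = 77 + 4Q, so Q_t = 6.6. Buyers pay P_b = 124.4; sellers receive P_s = P_b - 21 = 103.4.
PS = (1/2)(Q_t)(P_s - 77) = (1/2)(6.6)(26.4) = 87.12.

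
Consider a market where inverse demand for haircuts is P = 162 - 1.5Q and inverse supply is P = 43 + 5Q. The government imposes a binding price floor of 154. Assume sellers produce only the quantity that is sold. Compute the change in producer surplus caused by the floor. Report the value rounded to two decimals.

-317.04

Free-market equilibrium: 162 - 1.5Q = 43 + 5Q gives Q* = 18.3077, P* = 134.5385.
At the floor price 154, quantity demanded is (162 - 154)/1.5 = 5.3333; demand is the short side, so Q = 5.3333 trades at P = 154.
PS goes from (1/2)(18.3077)(91.5385) = 837.929 to 520.8889 (computed as (154 - 43)(5.3333) - (1/2)(5)(5.3333)^2), a change of -317.0401.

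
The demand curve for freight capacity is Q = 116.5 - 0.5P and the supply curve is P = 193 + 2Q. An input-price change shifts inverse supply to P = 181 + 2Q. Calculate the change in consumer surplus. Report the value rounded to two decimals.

Rewriting demand in inverse form: P = 233 - 2Q.
Initial equilibrium: Q_0 = 10, P_0 = 213; CS_0 = (1/2)(10)(20) = 100, PS_0 = (1/2)(10)(20) = 100.
New equilibrium: 233 - 2Q = 181 + 2Q gives Q_1 = 13, P_1 = 207; CS_1 = 169, PS_1 = 169.
Change in consumer surplus = 169 - 100 = 69.

69.00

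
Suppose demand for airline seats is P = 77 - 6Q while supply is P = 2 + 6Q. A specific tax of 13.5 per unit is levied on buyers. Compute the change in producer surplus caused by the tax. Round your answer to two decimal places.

-38.39

Without the tax, 77 - 6Q = 2 + 6Q so Q* = 6.25 and P* = 39.5.
With the tax, buyers' net willingness to pay falls by 13.5: (77 - 13.5) - 6Q = 2 + 6Q, so Q_t = 5.125. Buyers pay P_b = 46.25; sellers receive P_s = P_b - 13.5 = 32.75.
Producers lose the trapezoid between P_s and P* out to Q_t plus the triangle from Q_t to Q*: change in PS = 78.7969 - 117.1875 = -38.3906.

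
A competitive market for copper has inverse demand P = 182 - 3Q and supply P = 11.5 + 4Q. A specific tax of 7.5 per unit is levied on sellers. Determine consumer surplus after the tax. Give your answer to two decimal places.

Pre-tax equilibrium: 182 - 3Q = 11.5 + 4Q gives Q* = 24.3571, P* = 108.9286.
A tax on sellers shifts supply up by 7.5: 182 - 3Q = 11.5 + 4Q + 7.5, so Q_t = 23.2857. Buyers pay P_b = 112.1429; sellers receive P_s = P_b - 7.5 = 104.6429.
CS = (1/2)(Q_t)(182 - P_b) = (1/2)(23.2857)(69.8571) = 813.3367.

813.34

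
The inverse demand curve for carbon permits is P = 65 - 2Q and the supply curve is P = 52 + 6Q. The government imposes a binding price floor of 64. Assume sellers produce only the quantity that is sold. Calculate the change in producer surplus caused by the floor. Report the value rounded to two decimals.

Free-market equilibrium: 65 - 2Q = 52 + 6Q gives Q* = 1.625, P* = 61.75.
At the floor price 64, quantity demanded is (65 - 64)/2 = 0.5; demand is the short side, so Q = 0.5 trades at P = 64.
PS goes from (1/2)(1.625)(9.75) = 7.9219 to 5.25 (computed as (64 - 52)(0.5) - (1/2)(6)(0.5)^2), a change of -2.6719.

-2.67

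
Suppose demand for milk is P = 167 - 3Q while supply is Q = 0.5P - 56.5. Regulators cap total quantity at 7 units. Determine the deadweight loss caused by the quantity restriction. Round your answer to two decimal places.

36.10

Rewriting supply in inverse form: P = 113 + 2Q.
Unrestricted equilibrium: Q* = (167 - 113)/(3 + 2) = 10.8.
At Q = 7 the demand price is 167 - 3(7) = 146 and the supply price is 113 + 2(7) = 127.
DWL = (1/2)(gap between curves at 7) x (Q* - 7) = (1/2)(19)(3.8) = 36.1.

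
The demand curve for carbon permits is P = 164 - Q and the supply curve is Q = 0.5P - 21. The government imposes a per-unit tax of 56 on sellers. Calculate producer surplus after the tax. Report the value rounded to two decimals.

484.00

Rewriting supply in inverse form: P = 42 + 2Q.
Pre-tax equilibrium: 164 - Q = 42 + 2Q gives Q* = 40.6667, P* = 123.3333.
With the tax, sellers need 56 more per unit: 164 - Q = 42 + 2Q + 56, so Q_t = 22. Buyers pay P_b = 142; sellers receive P_s = P_b - 56 = 86.
PS = (1/2)(Q_t)(P_s - 42) = (1/2)(22)(44) = 484.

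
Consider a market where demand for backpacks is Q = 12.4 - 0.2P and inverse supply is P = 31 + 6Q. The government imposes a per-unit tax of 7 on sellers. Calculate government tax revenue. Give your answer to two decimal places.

Rewriting demand in inverse form: P = 62 - 5Q.
Pre-tax equilibrium: 62 - 5Q = 31 + 6Q gives Q* = 2.8182, P* = 47.9091.
With the tax, sellers need 7 more per unit: 62 - 5Q = 31 + 6Q + 7, so Q_t = 2.1818. Buyers pay P_b = 51.0909; sellers receive P_s = P_b - 7 = 44.0909.
Revenue is the tax times quantity traded: 7 x 2.1818 = 15.2727.

15.27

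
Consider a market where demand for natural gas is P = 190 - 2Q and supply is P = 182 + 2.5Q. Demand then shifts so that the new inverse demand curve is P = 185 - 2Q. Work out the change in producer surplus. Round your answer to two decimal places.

Initial equilibrium: Q_0 = 1.7778, P_0 = 186.4444; CS_0 = (1/2)(1.7778)(3.5556) = 3.1605, PS_0 = (1/2)(1.7778)(4.4444) = 3.9506.
New equilibrium: 185 - 2Q = 182 + 2.5Q gives Q_1 = 0.6667, P_1 = 183.6667; CS_1 = 0.4444, PS_1 = 0.5556.
Change in producer surplus = 0.5556 - 3.9506 = -3.3951.

-3.40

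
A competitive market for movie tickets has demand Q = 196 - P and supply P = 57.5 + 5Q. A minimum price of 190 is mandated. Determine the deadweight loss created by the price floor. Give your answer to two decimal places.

Rewriting demand in inverse form: P = 196 - Q.
Without the control, 196 - Q = 57.5 + 5Q so Q* = 23.0833 and P* = 172.9167.
At P = 190, buyers demand (196 - 190)/1 = 6 while sellers would supply more, so the quantity traded is 6 at price 190.
At Q = 6 the demand price is 190 and the supply price is 87.5. Deadweight loss is the triangle between the curves from 6 to 23.0833: (1/2)(190 - 87.5)(23.0833 - 6) = 875.5208.

875.52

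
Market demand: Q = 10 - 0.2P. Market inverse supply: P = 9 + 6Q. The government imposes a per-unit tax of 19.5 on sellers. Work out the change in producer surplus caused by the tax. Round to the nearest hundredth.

-30.22

Rewriting demand in inverse form: P = 50 - 5Q.
Pre-tax equilibrium: 50 - 5Q = 9 + 6Q gives Q* = 3.7273, P* = 31.3636.
A tax on sellers shifts supply up by 19.5: 50 - 5Q = 9 + 6Q + 19.5, so Q_t = 1.9545. Buyers pay P_b = 40.2273; sellers receive P_s = P_b - 19.5 = 20.7273.
Producers lose the trapezoid between P_s and P* out to Q_t plus the triangle from Q_t to Q*: change in PS = 11.4607 - 41.6777 = -30.2169.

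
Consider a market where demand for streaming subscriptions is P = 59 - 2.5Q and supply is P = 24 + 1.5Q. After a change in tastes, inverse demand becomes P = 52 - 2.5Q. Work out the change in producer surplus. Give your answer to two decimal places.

Initial equilibrium: Q_0 = 8.75, P_0 = 37.125; CS_0 = (1/2)(8.75)(21.875) = 95.7031, PS_0 = (1/2)(8.75)(13.125) = 57.4219.
New equilibrium: 52 - 2.5Q = 24 + 1.5Q gives Q_1 = 7, P_1 = 34.5; CS_1 = 61.25, PS_1 = 36.75.
Change in producer surplus = 36.75 - 57.4219 = -20.6719.

-20.67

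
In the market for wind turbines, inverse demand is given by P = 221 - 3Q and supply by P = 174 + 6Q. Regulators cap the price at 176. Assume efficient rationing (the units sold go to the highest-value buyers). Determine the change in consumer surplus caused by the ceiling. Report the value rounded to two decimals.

-26.07

Free-market equilibrium: 221 - 3Q = 174 + 6Q gives Q* = 5.2222, P* = 205.3333.
At the ceiling price 176, quantity supplied is (176 - 174)/6 = 0.3333; supply is the short side, so Q = 0.3333 trades at P = 176.
CS goes from (1/2)(5.2222)(15.6667) = 40.9074 to 14.8333 (computed as (221 - 176)(0.3333) - (1/2)(3)(0.3333)^2), a change of -26.0741.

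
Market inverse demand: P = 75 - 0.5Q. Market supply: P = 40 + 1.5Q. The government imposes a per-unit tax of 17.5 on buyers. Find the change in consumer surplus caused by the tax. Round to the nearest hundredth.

-57.42

Pre-tax equilibrium: 75 - 0.5Q = 40 + 1.5Q gives Q* = 17.5, P* = 66.25.
With the tax, buyers' net willingness to pay falls by 17.5: (75 - 17.5) - 0.5Q = 40 + 1.5Q, so Q_t = 8.75. Buyers pay P_b = 70.625; sellers receive P_s = P_b - 17.5 = 53.125.
CS falls from (1/2)(17.5)(8.75) = 76.5625 to (1/2)(8.75)(4.375) = 19.1406, a change of -57.4219.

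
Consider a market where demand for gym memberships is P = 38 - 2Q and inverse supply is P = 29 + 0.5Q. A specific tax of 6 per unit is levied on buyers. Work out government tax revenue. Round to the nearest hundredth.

7.20

Without the tax, 38 - 2Q = 29 + 0.5Q so Q* = 3.6 and P* = 30.8.
A tax on buyers shifts demand down by 6: (38 - 6) - 2Q = 29 + 0.5Q, so Q_t = 1.2. Buyers pay P_b = 35.6; sellers receive P_s = P_b - 6 = 29.6.
Tax revenue = t x Q_t = 6 x 1.2 = 7.2.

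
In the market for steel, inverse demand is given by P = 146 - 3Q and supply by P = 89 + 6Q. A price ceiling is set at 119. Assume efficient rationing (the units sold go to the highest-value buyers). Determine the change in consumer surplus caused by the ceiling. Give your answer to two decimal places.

Free-market equilibrium: 146 - 3Q = 89 + 6Q gives Q* = 6.3333, P* = 127.
At P = 119, sellers supply (119 - 89)/6 = 5 while buyers want more, so the quantity traded is 5 at price 119.
CS goes from (1/2)(6.3333)(19) = 60.1667 to 97.5 (computed as (146 - 119)(5) - (1/2)(3)(5)^2), a change of 37.3333.

37.33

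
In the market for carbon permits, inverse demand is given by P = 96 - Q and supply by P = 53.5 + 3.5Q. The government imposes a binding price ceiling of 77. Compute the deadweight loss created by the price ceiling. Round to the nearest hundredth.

16.77

Without the control, 96 - Q = 53.5 + 3.5Q so Q* = 9.4444 and P* = 86.5556.
At the ceiling price 77, quantity supplied is (77 - 53.5)/3.5 = 6.7143; supply is the short side, so Q = 6.7143 trades at P = 77.
The lost-trades triangle has base Q* - 6.7143 = 2.7302 and height equal to the gap between the curves at Q = 6.7143, which is 89.2857 - 77 = 12.2857. DWL = (1/2)(2.7302)(12.2857) = 16.771.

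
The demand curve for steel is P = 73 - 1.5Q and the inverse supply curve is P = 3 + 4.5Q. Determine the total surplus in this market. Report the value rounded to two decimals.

Setting demand equal to supply, 70 = 6Q, so Q* = 11.6667 and P* = 55.5.
Total surplus is the full triangle between the curves from 0 to Q*: (1/2)(11.6667)(73 - 3) = 408.3333.

408.33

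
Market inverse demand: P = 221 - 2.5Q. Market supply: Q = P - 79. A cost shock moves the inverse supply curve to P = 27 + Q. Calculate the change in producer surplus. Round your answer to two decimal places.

713.14

Rewriting supply in inverse form: P = 79 + Q.
Initial equilibrium: Q_0 = 40.5714, P_0 = 119.5714; CS_0 = (1/2)(40.5714)(101.4286) = 2057.551, PS_0 = (1/2)(40.5714)(40.5714) = 823.0204.
New equilibrium: 221 - 2.5Q = 27 + Q gives Q_1 = 55.4286, P_1 = 82.4286; CS_1 = 3840.4082, PS_1 = 1536.1633.
Change in producer surplus = 1536.1633 - 823.0204 = 713.1429.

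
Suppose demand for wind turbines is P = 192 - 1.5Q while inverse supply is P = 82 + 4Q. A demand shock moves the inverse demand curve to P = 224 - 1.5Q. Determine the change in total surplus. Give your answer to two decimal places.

733.09

Initial equilibrium: Q_0 = 20, P_0 = 162; CS_0 = (1/2)(20)(30) = 300, PS_0 = (1/2)(20)(80) = 800.
New equilibrium: 224 - 1.5Q = 82 + 4Q gives Q_1 = 25.8182, P_1 = 185.2727; CS_1 = 499.9339, PS_1 = 1333.157.
Change in total surplus = (499.9339 + 1333.157) - (300 + 800) = 733.0909.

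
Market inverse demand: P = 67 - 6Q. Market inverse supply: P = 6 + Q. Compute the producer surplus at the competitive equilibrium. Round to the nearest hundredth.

37.97

Setting demand equal to supply, 61 = 7Q, so Q* = 8.7143 and P* = 14.7143.
PS is the area between P* and the supply curve from 0 to Q*: (1/2)(8.7143)(8.7143) = 37.9694.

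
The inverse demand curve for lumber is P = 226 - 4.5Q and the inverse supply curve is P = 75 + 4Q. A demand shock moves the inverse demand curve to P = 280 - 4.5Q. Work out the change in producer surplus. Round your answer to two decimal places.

532.15

Initial equilibrium: Q_0 = 17.7647, P_0 = 146.0588; CS_0 = (1/2)(17.7647)(79.9412) = 710.0657, PS_0 = (1/2)(17.7647)(71.0588) = 631.1696.
New equilibrium: 280 - 4.5Q = 75 + 4Q gives Q_1 = 24.1176, P_1 = 171.4706; CS_1 = 1308.737, PS_1 = 1163.3218.
Change in producer surplus = 1163.3218 - 631.1696 = 532.1522.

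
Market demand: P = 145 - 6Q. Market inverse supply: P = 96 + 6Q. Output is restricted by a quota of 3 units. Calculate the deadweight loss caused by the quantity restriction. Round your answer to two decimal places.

Without the quota, 145 - 6Q = 96 + 6Q gives Q* = 4.0833.
At Q = 3 the demand price is 145 - 6(3) = 127 and the supply price is 96 + 6(3) = 114.
Deadweight loss is the triangle between the curves from 3 to 4.0833: (1/2)(127 - 114)(4.0833 - 3) = 7.0417.

7.04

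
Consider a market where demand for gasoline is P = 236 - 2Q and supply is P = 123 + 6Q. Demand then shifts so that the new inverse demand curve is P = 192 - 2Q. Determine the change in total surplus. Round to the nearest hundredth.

Initial equilibrium: Q_0 = 14.125, P_0 = 207.75; CS_0 = (1/2)(14.125)(28.25) = 199.5156, PS_0 = (1/2)(14.125)(84.75) = 598.5469.
New equilibrium: 192 - 2Q = 123 + 6Q gives Q_1 = 8.625, P_1 = 174.75; CS_1 = 74.3906, PS_1 = 223.1719.
Change in total surplus = (74.3906 + 223.1719) - (199.5156 + 598.5469) = -500.5.

-500.50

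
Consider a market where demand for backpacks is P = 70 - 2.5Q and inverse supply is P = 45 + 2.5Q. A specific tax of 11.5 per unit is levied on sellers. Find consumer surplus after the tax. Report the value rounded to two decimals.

9.11

Without the tax, 70 - 2.5Q = 45 + 2.5Q so Q* = 5 and P* = 57.5.
A tax on sellers shifts supply up by 11.5: 70 - 2.5Q = 45 + 2.5Q + 11.5, so Q_t = 2.7. Buyers pay P_b = 63.25; sellers receive P_s = P_b - 11.5 = 51.75.
CS = (1/2)(Q_t)(70 - P_b) = (1/2)(2.7)(6.75) = 9.1125.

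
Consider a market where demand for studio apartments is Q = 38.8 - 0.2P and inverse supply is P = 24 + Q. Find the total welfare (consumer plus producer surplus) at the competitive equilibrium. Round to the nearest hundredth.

2408.33

Rewriting demand in inverse form: P = 194 - 5Q.
Set 194 - 5Q = 24 + Q, which gives 170 = 6Q, so Q* = 28.3333 and P* = 194 - 5(28.3333) = 52.3333.
Total surplus is the full triangle between the curves from 0 to Q*: (1/2)(28.3333)(194 - 24) = 2408.3333.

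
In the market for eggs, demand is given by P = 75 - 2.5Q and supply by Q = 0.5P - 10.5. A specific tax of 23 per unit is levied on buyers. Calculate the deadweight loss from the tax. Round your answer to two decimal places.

Rewriting supply in inverse form: P = 21 + 2Q.
Without the tax, 75 - 2.5Q = 21 + 2Q so Q* = 12 and P* = 45.
A tax on buyers shifts demand down by 23: (75 - 23) - 2.5Q = 21 + 2Q, so Q_t = 6.8889. Buyers pay P_b = 57.7778; sellers receive P_s = P_b - 23 = 34.7778.
Deadweight loss is the triangle between the curves from Q_t to Q*: (1/2)(12 - 6.8889)(23) = 58.7778.

58.78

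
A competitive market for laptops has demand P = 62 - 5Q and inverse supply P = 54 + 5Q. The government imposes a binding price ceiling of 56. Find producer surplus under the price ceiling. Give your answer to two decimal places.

Free-market equilibrium: 62 - 5Q = 54 + 5Q gives Q* = 0.8, P* = 58.
At the ceiling price 56, quantity supplied is (56 - 54)/5 = 0.4; supply is the short side, so Q = 0.4 trades at P = 56.
PS is the triangle above supply below 56: (1/2)(0.4)(56 - 54) = 0.4.

0.40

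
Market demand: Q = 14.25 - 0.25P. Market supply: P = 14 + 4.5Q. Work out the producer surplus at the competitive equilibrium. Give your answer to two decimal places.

Rewriting demand in inverse form: P = 57 - 4Q.
Set 57 - 4Q = 14 + 4.5Q, which gives 43 = 8.5Q, so Q* = 5.0588 and P* = 57 - 4(5.0588) = 36.7647.
Producer surplus is the triangle above supply below P*: (1/2)(5.0588)(36.7647 - 14) = (1/2)(5.0588)(22.7647) = 57.5813.

57.58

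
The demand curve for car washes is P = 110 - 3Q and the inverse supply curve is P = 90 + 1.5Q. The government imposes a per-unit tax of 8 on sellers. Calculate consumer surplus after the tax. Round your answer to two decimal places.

Without the tax, 110 - 3Q = 90 + 1.5Q so Q* = 4.4444 and P* = 96.6667.
A tax on sellers shifts supply up by 8: 110 - 3Q = 90 + 1.5Q + 8, so Q_t = 2.6667. Buyers pay P_b = 102; sellers receive P_s = P_b - 8 = 94.
Consumer surplus is the triangle under demand above P_b: (1/2)(2.6667)(110 - 102) = 10.6667.

10.67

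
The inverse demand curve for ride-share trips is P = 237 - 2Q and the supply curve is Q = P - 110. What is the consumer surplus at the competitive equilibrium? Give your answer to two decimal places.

Rewriting supply in inverse form: P = 110 + Q.
Equilibrium: 237 - 2Q = 110 + Q, so Q* = 42.3333 and P* = 152.3333.
Consumer surplus is the triangle under demand above P*: (1/2)(42.3333)(237 - 152.3333) = (1/2)(42.3333)(84.6667) = 1792.1111.

1792.11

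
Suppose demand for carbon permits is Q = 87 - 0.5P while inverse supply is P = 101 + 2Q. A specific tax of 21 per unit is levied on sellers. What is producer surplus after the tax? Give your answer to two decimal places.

Rewriting demand in inverse form: P = 174 - 2Q.
Pre-tax equilibrium: 174 - 2Q = 101 + 2Q gives Q* = 18.25, P* = 137.5.
A tax on sellers shifts supply up by 21: 174 - 2Q = 101 + 2Q + 21, so Q_t = 13. Buyers pay P_b = 148; sellers receive P_s = P_b - 21 = 127.
Producer surplus is the triangle above supply below P_s: (1/2)(13)(127 - 101) = 169.

169.00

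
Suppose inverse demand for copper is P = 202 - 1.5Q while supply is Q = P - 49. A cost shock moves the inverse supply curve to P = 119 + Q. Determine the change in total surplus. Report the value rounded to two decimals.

Rewriting supply in inverse form: P = 49 + Q.
Initial equilibrium: Q_0 = 61.2, P_0 = 110.2; CS_0 = (1/2)(61.2)(91.8) = 2809.08, PS_0 = (1/2)(61.2)(61.2) = 1872.72.
New equilibrium: 202 - 1.5Q = 119 + Q gives Q_1 = 33.2, P_1 = 152.2; CS_1 = 826.68, PS_1 = 551.12.
Change in total surplus = (826.68 + 551.12) - (2809.08 + 1872.72) = -3304.

-3304.00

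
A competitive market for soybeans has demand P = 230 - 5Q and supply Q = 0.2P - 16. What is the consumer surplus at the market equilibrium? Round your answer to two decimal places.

Rewriting supply in inverse form: P = 80 + 5Q.
Setting demand equal to supply, 150 = 10Q, so Q* = 15 and P* = 155.
Consumer surplus is the triangle under demand above P*: (1/2)(15)(230 - 155) = (1/2)(15)(75) = 562.5.

562.50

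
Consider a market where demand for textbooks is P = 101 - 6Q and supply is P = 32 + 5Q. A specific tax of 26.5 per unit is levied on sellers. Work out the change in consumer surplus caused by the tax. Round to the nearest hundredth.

Without the tax, 101 - 6Q = 32 + 5Q so Q* = 6.2727 and P* = 63.3636.
With the tax, sellers need 26.5 more per unit: 101 - 6Q = 32 + 5Q + 26.5, so Q_t = 3.8636. Buyers pay P_b = 77.8182; sellers receive P_s = P_b - 26.5 = 51.3182.
Consumers lose the trapezoid between P* and P_b out to Q_t plus the triangle from Q_t to Q*: change in CS = 44.7831 - 118.0413 = -73.2583.

-73.26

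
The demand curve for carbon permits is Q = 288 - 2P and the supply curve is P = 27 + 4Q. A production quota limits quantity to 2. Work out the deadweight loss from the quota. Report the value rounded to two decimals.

Rewriting demand in inverse form: P = 144 - 0.5Q.
Unrestricted equilibrium: Q* = (144 - 27)/(0.5 + 4) = 26.
At Q = 2 the demand price is 144 - 0.5(2) = 143 and the supply price is 27 + 4(2) = 35.
Deadweight loss is the triangle between the curves from 2 to 26: (1/2)(143 - 35)(26 - 2) = 1296.

1296.00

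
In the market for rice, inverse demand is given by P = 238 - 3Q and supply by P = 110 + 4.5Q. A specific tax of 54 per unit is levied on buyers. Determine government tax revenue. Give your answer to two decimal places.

532.80

Pre-tax equilibrium: 238 - 3Q = 110 + 4.5Q gives Q* = 17.0667, P* = 186.8.
A tax on buyers shifts demand down by 54: (238 - 54) - 3Q = 110 + 4.5Q, so Q_t = 9.8667. Buyers pay P_b = 208.4; sellers receive P_s = P_b - 54 = 154.4.
Revenue is the tax times quantity traded: 54 x 9.8667 = 532.8.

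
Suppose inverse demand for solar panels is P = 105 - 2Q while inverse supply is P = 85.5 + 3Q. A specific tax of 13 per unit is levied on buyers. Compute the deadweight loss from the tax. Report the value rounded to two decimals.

Pre-tax equilibrium: 105 - 2Q = 85.5 + 3Q gives Q* = 3.9, P* = 97.2.
With the tax, buyers' net willingness to pay falls by 13: (105 - 13) - 2Q = 85.5 + 3Q, so Q_t = 1.3. Buyers pay P_b = 102.4; sellers receive P_s = P_b - 13 = 89.4.
The welfare triangle lost has base Q* - Q_t = 2.6 and height t = 13, so DWL = (1/2)(2.6)(13) = 16.9.

16.90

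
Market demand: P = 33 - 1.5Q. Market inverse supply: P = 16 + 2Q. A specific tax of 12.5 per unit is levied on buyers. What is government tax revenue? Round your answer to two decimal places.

16.07

Pre-tax equilibrium: 33 - 1.5Q = 16 + 2Q gives Q* = 4.8571, P* = 25.7143.
With the tax, buyers' net willingness to pay falls by 12.5: (33 - 12.5) - 1.5Q = 16 + 2Q, so Q_t = 1.2857. Buyers pay P_b = 31.0714; sellers receive P_s = P_b - 12.5 = 18.5714.
Tax revenue = t x Q_t = 12.5 x 1.2857 = 16.0714.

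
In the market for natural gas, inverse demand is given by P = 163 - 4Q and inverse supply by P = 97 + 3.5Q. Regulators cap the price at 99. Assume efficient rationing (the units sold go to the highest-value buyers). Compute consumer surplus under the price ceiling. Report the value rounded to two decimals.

Free-market equilibrium: 163 - 4Q = 97 + 3.5Q gives Q* = 8.8, P* = 127.8.
At the ceiling price 99, quantity supplied is (99 - 97)/3.5 = 0.5714; supply is the short side, so Q = 0.5714 trades at P = 99.
The demand price at Q = 0.5714 is 160.7143. CS is the trapezoid between demand and 99 over [0, 0.5714]: (1/2)[(163 - 99) + (160.7143 - 99)](0.5714) = 35.9184.

35.92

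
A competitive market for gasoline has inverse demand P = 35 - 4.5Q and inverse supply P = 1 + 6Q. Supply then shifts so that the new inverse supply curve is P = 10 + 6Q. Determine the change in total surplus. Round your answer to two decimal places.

Initial equilibrium: Q_0 = 3.2381, P_0 = 20.4286; CS_0 = (1/2)(3.2381)(14.5714) = 23.5918, PS_0 = (1/2)(3.2381)(19.4286) = 31.4558.
New equilibrium: 35 - 4.5Q = 10 + 6Q gives Q_1 = 2.381, P_1 = 24.2857; CS_1 = 12.7551, PS_1 = 17.0068.
Change in total surplus = (12.7551 + 17.0068) - (23.5918 + 31.4558) = -25.2857.

-25.29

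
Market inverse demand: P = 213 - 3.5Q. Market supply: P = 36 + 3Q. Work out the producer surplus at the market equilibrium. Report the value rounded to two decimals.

1112.27

Setting demand equal to supply, 177 = 6.5Q, so Q* = 27.2308 and P* = 117.6923.
Producer surplus is the triangle above supply below P*: (1/2)(27.2308)(117.6923 - 36) = (1/2)(27.2308)(81.6923) = 1112.2722.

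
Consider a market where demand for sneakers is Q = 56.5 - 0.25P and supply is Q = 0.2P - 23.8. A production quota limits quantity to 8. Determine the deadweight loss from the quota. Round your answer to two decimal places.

Rewriting demand in inverse form: P = 226 - 4Q.
Rewriting supply in inverse form: P = 119 + 5Q.
Unrestricted equilibrium: Q* = (226 - 119)/(4 + 5) = 11.8889.
At Q = 8 the demand price is 226 - 4(8) = 194 and the supply price is 119 + 5(8) = 159.
DWL = (1/2)(gap between curves at 8) x (Q* - 8) = (1/2)(35)(3.8889) = 68.0556.

68.06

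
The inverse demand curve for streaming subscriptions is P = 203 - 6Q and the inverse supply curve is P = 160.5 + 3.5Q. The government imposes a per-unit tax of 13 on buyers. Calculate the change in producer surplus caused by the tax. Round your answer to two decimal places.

Pre-tax equilibrium: 203 - 6Q = 160.5 + 3.5Q gives Q* = 4.4737, P* = 176.1579.
With the tax, buyers' net willingness to pay falls by 13: (203 - 13) - 6Q = 160.5 + 3.5Q, so Q_t = 3.1053. Buyers pay P_b = 184.3684; sellers receive P_s = P_b - 13 = 171.3684.
Producers lose the trapezoid between P_s and P* out to Q_t plus the triangle from Q_t to Q*: change in PS = 16.8747 - 35.0242 = -18.1496.

-18.15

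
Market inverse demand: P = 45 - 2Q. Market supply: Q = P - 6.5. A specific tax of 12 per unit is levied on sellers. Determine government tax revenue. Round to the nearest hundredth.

106.00

Rewriting supply in inverse form: P = 6.5 + Q.
Without the tax, 45 - 2Q = 6.5 + Q so Q* = 12.8333 and P* = 19.3333.
With the tax, sellers need 12 more per unit: 45 - 2Q = 6.5 + Q + 12, so Q_t = 8.8333. Buyers pay P_b = 27.3333; sellers receive P_s = P_b - 12 = 15.3333.
Tax revenue = t x Q_t = 12 x 8.8333 = 106.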